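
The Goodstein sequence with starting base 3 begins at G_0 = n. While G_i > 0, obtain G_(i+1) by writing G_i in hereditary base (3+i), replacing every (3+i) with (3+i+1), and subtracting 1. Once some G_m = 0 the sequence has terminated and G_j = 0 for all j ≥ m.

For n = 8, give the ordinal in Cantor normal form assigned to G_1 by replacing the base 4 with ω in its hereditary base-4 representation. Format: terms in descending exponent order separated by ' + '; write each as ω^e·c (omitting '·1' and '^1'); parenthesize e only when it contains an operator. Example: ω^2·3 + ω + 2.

base 3: 8 = 2·3 + 2; at 4: 2·4 + 2 = 10; next = 9
base 4: 9 = 2·4 + 1; at 5: 2·5 + 1 = 11; next = 10

ω·2 + 1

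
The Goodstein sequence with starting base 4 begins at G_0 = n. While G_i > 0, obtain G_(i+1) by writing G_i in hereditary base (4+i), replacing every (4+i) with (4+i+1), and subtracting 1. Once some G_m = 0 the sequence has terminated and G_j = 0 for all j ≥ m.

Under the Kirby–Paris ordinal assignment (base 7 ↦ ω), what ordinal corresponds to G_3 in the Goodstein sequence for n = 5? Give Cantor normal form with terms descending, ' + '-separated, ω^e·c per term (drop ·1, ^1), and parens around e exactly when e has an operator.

i=0: 5 = 4 + 1 (b=4); 4→5: 5 + 1 = 6; 6−1 = 5
i=1: 5 = 5 (b=5); 5→6: 6 = 6; 6−1 = 5
i=2: 5 = 5 (b=6); 6→7: 5 = 5; 5−1 = 4
i=3: 4 = 4 (b=7); 7→8: 4 = 4; 4−1 = 3

4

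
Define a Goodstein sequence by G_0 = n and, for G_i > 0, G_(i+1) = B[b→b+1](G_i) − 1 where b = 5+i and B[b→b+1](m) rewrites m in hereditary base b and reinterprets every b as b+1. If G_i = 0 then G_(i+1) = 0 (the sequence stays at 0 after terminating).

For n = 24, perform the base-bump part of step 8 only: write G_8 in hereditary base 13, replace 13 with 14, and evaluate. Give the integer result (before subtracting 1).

48

G_0=24  [base 5] 4·5 + 4  →[5↦6]→  4·6 + 4 = 28  −1 ⇒ G_1=27
G_1=27  [base 6] 4·6 + 3  →[6↦7]→  4·7 + 3 = 31  −1 ⇒ G_2=30
G_2=30  [base 7] 4·7 + 2  →[7↦8]→  4·8 + 2 = 34  −1 ⇒ G_3=33
G_3=33  [base 8] 4·8 + 1  →[8↦9]→  4·9 + 1 = 37  −1 ⇒ G_4=36
G_4=36  [base 9] 4·9  →[9↦10]→  4·10 = 40  −1 ⇒ G_5=39
G_5=39  [base 10] 3·10 + 9  →[10↦11]→  3·11 + 9 = 42  −1 ⇒ G_6=41
G_6=41  [base 11] 3·11 + 8  →[11↦12]→  3·12 + 8 = 44  −1 ⇒ G_7=43
G_7=43  [base 12] 3·12 + 7  →[12↦13]→  3·13 + 7 = 46  −1 ⇒ G_8=45
G_8=45  [base 13] 3·13 + 6  →[13↦14]→  3·14 + 6 = 48  −1 ⇒ G_9=47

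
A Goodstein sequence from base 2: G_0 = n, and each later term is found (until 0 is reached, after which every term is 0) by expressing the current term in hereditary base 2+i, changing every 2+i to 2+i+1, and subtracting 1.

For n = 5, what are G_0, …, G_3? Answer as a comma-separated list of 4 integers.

G_0=5  [base 2] 2^2 + 1  →[2↦3]→  3^3 + 1 = 28  −1 ⇒ G_1=27
G_1=27  [base 3] 3^3  →[3↦4]→  4^4 = 256  −1 ⇒ G_2=255
G_2=255  [base 4] 3·4^3 + 3·4^2 + 3·4 + 3  →[4↦5]→  3·5^3 + 3·5^2 + 3·5 + 3 = 468  −1 ⇒ G_3=467

5, 27, 255, 467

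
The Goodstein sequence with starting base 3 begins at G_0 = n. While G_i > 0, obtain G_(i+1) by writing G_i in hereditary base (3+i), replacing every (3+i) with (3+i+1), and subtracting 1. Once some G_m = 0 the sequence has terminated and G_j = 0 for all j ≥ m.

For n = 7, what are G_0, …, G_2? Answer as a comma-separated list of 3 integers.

base 3: 7 = 2·3 + 1; at 4: 2·4 + 1 = 9; next = 8
base 4: 8 = 2·4; at 5: 2·5 = 10; next = 9

7, 8, 9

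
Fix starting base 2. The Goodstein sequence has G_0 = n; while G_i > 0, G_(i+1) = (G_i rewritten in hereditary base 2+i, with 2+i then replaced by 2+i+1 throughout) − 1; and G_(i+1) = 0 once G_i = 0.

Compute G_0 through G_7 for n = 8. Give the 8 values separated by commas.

8, 80, 553, 6310, 93395, 1647195, 33554571, 774841151

i=0: 8 = 2^(2 + 1) (b=2); 2→3: 3^(3 + 1) = 81; 81−1 = 80
i=1: 80 = 2·3^3 + 2·3^2 + 2·3 + 2 (b=3); 3→4: 2·4^4 + 2·4^2 + 2·4 + 2 = 554; 554−1 = 553
i=2: 553 = 2·4^4 + 2·4^2 + 2·4 + 1 (b=4); 4→5: 2·5^5 + 2·5^2 + 2·5 + 1 = 6311; 6311−1 = 6310
i=3: 6310 = 2·5^5 + 2·5^2 + 2·5 (b=5); 5→6: 2·6^6 + 2·6^2 + 2·6 = 93396; 93396−1 = 93395
i=4: 93395 = 2·6^6 + 2·6^2 + 6 + 5 (b=6); 6→7: 2·7^7 + 2·7^2 + 7 + 5 = 1647196; 1647196−1 = 1647195
i=5: 1647195 = 2·7^7 + 2·7^2 + 7 + 4 (b=7); 7→8: 2·8^8 + 2·8^2 + 8 + 4 = 33554572; 33554572−1 = 33554571
i=6: 33554571 = 2·8^8 + 2·8^2 + 8 + 3 (b=8); 8→9: 2·9^9 + 2·9^2 + 9 + 3 = 774841152; 774841152−1 = 774841151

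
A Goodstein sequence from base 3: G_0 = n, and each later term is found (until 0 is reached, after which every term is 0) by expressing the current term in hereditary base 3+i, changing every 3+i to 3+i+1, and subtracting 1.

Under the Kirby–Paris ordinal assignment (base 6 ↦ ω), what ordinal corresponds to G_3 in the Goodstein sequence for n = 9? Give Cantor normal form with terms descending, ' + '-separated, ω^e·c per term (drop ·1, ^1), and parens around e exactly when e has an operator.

ω·3 + 1

[0] 9 ≡ 3^2 (base 3). Lift 4: 16. −1: 15.
[1] 15 ≡ 3·4 + 3 (base 4). Lift 5: 18. −1: 17.
[2] 17 ≡ 3·5 + 2 (base 5). Lift 6: 20. −1: 19.
[3] 19 ≡ 3·6 + 1 (base 6). Lift 7: 22. −1: 21.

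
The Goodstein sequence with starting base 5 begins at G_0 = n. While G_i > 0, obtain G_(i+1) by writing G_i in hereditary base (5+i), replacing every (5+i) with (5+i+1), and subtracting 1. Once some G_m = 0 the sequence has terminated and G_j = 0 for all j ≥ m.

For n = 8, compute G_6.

i=0: 8 = 5 + 3 (b=5); 5→6: 6 + 3 = 9; 9−1 = 8
i=1: 8 = 6 + 2 (b=6); 6→7: 7 + 2 = 9; 9−1 = 8
i=2: 8 = 7 + 1 (b=7); 7→8: 8 + 1 = 9; 9−1 = 8
i=3: 8 = 8 (b=8); 8→9: 9 = 9; 9−1 = 8
i=4: 8 = 8 (b=9); 9→10: 8 = 8; 8−1 = 7
i=5: 7 = 7 (b=10); 10→11: 7 = 7; 7−1 = 6

6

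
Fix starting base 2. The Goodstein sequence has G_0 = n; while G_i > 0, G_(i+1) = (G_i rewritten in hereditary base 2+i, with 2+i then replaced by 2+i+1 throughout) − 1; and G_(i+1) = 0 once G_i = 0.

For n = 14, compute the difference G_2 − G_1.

1171

step 0: 14 = 2^(2 + 1) + 2^2 + 2; sub 3 for 2: 3^(3 + 1) + 3^3 + 3; = 111; G_1 = 111−1 = 110
step 1: 110 = 3^(3 + 1) + 3^3 + 2; sub 4 for 3: 4^(4 + 1) + 4^4 + 2; = 1282; G_2 = 1282−1 = 1281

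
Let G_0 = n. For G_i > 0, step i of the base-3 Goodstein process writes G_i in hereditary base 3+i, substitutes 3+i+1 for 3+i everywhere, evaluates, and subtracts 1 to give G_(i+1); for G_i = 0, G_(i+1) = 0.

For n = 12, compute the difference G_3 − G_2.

G_0=12  [base 3] 3^2 + 3  →[3↦4]→  4^2 + 4 = 20  −1 ⇒ G_1=19
G_1=19  [base 4] 4^2 + 3  →[4↦5]→  5^2 + 3 = 28  −1 ⇒ G_2=27
G_2=27  [base 5] 5^2 + 2  →[5↦6]→  6^2 + 2 = 38  −1 ⇒ G_3=37

10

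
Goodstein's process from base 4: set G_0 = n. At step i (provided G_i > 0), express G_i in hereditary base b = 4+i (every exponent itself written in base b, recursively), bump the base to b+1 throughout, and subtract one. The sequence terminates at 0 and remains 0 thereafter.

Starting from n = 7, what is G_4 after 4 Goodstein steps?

G_0 = 7. HB_4(7) = 4 + 3. Bump = 8. G_1 = 7.
G_1 = 7. HB_5(7) = 5 + 2. Bump = 8. G_2 = 7.
G_2 = 7. HB_6(7) = 6 + 1. Bump = 8. G_3 = 7.
G_3 = 7. HB_7(7) = 7. Bump = 8. G_4 = 7.

7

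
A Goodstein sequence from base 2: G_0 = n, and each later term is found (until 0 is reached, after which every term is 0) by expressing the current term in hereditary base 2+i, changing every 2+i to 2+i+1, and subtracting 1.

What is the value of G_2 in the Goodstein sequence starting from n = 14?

1281

step 0: 14 = 2^(2 + 1) + 2^2 + 2; sub 3 for 2: 3^(3 + 1) + 3^3 + 3; = 111; G_1 = 111−1 = 110
step 1: 110 = 3^(3 + 1) + 3^3 + 2; sub 4 for 3: 4^(4 + 1) + 4^4 + 2; = 1282; G_2 = 1282−1 = 1281
step 2: 1281 = 4^(4 + 1) + 4^4 + 1; sub 5 for 4: 5^(5 + 1) + 5^5 + 1; = 18751; G_3 = 18751−1 = 18750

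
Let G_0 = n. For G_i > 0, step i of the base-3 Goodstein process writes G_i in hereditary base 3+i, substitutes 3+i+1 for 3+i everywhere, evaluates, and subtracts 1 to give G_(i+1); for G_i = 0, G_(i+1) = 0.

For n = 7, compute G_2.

9

(0) 7|_3 = 2·3 + 1 ↦ 2·4 + 1|_4 = 9 ⇒ 8
(1) 8|_4 = 2·4 ↦ 2·5|_5 = 10 ⇒ 9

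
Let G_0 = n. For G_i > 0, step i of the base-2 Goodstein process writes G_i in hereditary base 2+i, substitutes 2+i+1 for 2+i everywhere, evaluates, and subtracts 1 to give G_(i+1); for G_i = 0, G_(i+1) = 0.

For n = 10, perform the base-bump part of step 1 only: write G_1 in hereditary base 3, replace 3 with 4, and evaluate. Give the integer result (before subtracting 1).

1026

(0) 10|_2 = 2^(2 + 1) + 2 ↦ 3^(3 + 1) + 3|_3 = 84 ⇒ 83
(1) 83|_3 = 3^(3 + 1) + 2 ↦ 4^(4 + 1) + 2|_4 = 1026 ⇒ 1025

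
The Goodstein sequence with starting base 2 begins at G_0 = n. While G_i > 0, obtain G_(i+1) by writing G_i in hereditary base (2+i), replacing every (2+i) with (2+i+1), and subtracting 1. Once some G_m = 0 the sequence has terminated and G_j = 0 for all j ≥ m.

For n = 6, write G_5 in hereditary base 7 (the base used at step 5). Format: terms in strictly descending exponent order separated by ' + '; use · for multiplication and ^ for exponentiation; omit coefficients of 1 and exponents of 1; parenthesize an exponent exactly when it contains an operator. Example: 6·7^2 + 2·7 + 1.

base 2: 6 = 2^2 + 2; at 3: 3^3 + 3 = 30; next = 29
base 3: 29 = 3^3 + 2; at 4: 4^4 + 2 = 258; next = 257
base 4: 257 = 4^4 + 1; at 5: 5^5 + 1 = 3126; next = 3125
base 5: 3125 = 5^5; at 6: 6^6 = 46656; next = 46655
base 6: 46655 = 5·6^5 + 5·6^4 + 5·6^3 + 5·6^2 + 5·6 + 5; at 7: 5·7^5 + 5·7^4 + 5·7^3 + 5·7^2 + 5·7 + 5 = 98040; next = 98039
base 7: 98039 = 5·7^5 + 5·7^4 + 5·7^3 + 5·7^2 + 5·7 + 4; at 8: 5·8^5 + 5·8^4 + 5·8^3 + 5·8^2 + 5·8 + 4 = 187244; next = 187243

5·7^5 + 5·7^4 + 5·7^3 + 5·7^2 + 5·7 + 4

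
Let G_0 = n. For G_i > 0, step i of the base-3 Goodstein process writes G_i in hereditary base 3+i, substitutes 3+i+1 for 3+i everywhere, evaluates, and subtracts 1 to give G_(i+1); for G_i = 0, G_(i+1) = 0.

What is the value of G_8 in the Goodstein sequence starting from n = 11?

base 3: 11 = 3^2 + 2; at 4: 4^2 + 2 = 18; next = 17
base 4: 17 = 4^2 + 1; at 5: 5^2 + 1 = 26; next = 25
base 5: 25 = 5^2; at 6: 6^2 = 36; next = 35
base 6: 35 = 5·6 + 5; at 7: 5·7 + 5 = 40; next = 39
base 7: 39 = 5·7 + 4; at 8: 5·8 + 4 = 44; next = 43
base 8: 43 = 5·8 + 3; at 9: 5·9 + 3 = 48; next = 47
base 9: 47 = 5·9 + 2; at 10: 5·10 + 2 = 52; next = 51
base 10: 51 = 5·10 + 1; at 11: 5·11 + 1 = 56; next = 55

55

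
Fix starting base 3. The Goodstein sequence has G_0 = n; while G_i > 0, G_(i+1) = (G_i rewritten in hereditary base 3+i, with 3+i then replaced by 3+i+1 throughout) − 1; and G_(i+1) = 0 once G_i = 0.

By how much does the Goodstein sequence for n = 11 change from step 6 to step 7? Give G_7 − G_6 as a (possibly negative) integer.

4

[0] 11 ≡ 3^2 + 2 (base 3). Lift 4: 18. −1: 17.
[1] 17 ≡ 4^2 + 1 (base 4). Lift 5: 26. −1: 25.
[2] 25 ≡ 5^2 (base 5). Lift 6: 36. −1: 35.
[3] 35 ≡ 5·6 + 5 (base 6). Lift 7: 40. −1: 39.
[4] 39 ≡ 5·7 + 4 (base 7). Lift 8: 44. −1: 43.
[5] 43 ≡ 5·8 + 3 (base 8). Lift 9: 48. −1: 47.
[6] 47 ≡ 5·9 + 2 (base 9). Lift 10: 52. −1: 51.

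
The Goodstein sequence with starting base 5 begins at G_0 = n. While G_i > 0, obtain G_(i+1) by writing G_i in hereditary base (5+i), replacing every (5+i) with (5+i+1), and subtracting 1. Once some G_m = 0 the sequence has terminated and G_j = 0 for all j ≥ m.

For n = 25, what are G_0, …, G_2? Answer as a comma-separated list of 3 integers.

step 0: 25 = 5^2; sub 6 for 5: 6^2; = 36; G_1 = 36−1 = 35
step 1: 35 = 5·6 + 5; sub 7 for 6: 5·7 + 5; = 40; G_2 = 40−1 = 39

25, 35, 39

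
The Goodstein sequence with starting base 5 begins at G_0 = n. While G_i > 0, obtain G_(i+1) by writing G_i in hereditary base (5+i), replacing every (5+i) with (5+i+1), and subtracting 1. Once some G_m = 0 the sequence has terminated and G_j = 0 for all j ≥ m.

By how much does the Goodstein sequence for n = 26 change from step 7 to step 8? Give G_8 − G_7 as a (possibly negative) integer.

5

26 —HB5→ 5^2 + 1 —bump→ 6^2 + 1 = 37 —(−1)→ 36
36 —HB6→ 6^2 —bump→ 7^2 = 49 —(−1)→ 48
48 —HB7→ 6·7 + 6 —bump→ 6·8 + 6 = 54 —(−1)→ 53
53 —HB8→ 6·8 + 5 —bump→ 6·9 + 5 = 59 —(−1)→ 58
58 —HB9→ 6·9 + 4 —bump→ 6·10 + 4 = 64 —(−1)→ 63
63 —HB10→ 6·10 + 3 —bump→ 6·11 + 3 = 69 —(−1)→ 68
68 —HB11→ 6·11 + 2 —bump→ 6·12 + 2 = 74 —(−1)→ 73
73 —HB12→ 6·12 + 1 —bump→ 6·13 + 1 = 79 —(−1)→ 78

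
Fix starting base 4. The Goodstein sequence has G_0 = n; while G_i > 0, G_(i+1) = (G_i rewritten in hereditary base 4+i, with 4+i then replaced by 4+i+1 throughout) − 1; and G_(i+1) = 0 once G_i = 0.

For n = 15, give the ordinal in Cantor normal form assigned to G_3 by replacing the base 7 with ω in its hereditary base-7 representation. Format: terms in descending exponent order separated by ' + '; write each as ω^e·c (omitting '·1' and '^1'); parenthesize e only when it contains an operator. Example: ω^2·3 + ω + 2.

G_0=15  [base 4] 3·4 + 3  →[4↦5]→  3·5 + 3 = 18  −1 ⇒ G_1=17
G_1=17  [base 5] 3·5 + 2  →[5↦6]→  3·6 + 2 = 20  −1 ⇒ G_2=19
G_2=19  [base 6] 3·6 + 1  →[6↦7]→  3·7 + 1 = 22  −1 ⇒ G_3=21
G_3=21  [base 7] 3·7  →[7↦8]→  3·8 = 24  −1 ⇒ G_4=23

ω·3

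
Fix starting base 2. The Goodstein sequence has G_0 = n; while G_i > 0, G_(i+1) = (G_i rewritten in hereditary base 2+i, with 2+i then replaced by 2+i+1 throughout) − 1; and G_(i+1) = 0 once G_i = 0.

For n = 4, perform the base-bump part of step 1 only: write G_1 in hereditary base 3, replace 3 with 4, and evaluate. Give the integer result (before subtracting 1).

i=0: 4 = 2^2 (b=2); 2→3: 3^3 = 27; 27−1 = 26
i=1: 26 = 2·3^2 + 2·3 + 2 (b=3); 3→4: 2·4^2 + 2·4 + 2 = 42; 42−1 = 41

42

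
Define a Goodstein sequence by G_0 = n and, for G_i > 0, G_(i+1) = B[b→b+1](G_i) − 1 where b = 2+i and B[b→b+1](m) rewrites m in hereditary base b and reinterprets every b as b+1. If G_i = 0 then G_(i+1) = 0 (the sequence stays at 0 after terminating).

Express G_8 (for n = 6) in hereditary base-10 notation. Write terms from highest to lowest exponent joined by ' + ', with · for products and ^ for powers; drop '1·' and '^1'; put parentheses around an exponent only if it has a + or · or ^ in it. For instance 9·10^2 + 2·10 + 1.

base 2: 6 = 2^2 + 2; at 3: 3^3 + 3 = 30; next = 29
base 3: 29 = 3^3 + 2; at 4: 4^4 + 2 = 258; next = 257
base 4: 257 = 4^4 + 1; at 5: 5^5 + 1 = 3126; next = 3125
base 5: 3125 = 5^5; at 6: 6^6 = 46656; next = 46655
base 6: 46655 = 5·6^5 + 5·6^4 + 5·6^3 + 5·6^2 + 5·6 + 5; at 7: 5·7^5 + 5·7^4 + 5·7^3 + 5·7^2 + 5·7 + 5 = 98040; next = 98039
base 7: 98039 = 5·7^5 + 5·7^4 + 5·7^3 + 5·7^2 + 5·7 + 4; at 8: 5·8^5 + 5·8^4 + 5·8^3 + 5·8^2 + 5·8 + 4 = 187244; next = 187243
base 8: 187243 = 5·8^5 + 5·8^4 + 5·8^3 + 5·8^2 + 5·8 + 3; at 9: 5·9^5 + 5·9^4 + 5·9^3 + 5·9^2 + 5·9 + 3 = 332148; next = 332147
base 9: 332147 = 5·9^5 + 5·9^4 + 5·9^3 + 5·9^2 + 5·9 + 2; at 10: 5·10^5 + 5·10^4 + 5·10^3 + 5·10^2 + 5·10 + 2 = 555552; next = 555551
base 10: 555551 = 5·10^5 + 5·10^4 + 5·10^3 + 5·10^2 + 5·10 + 1; at 11: 5·11^5 + 5·11^4 + 5·11^3 + 5·11^2 + 5·11 + 1 = 885776; next = 885775

5·10^5 + 5·10^4 + 5·10^3 + 5·10^2 + 5·10 + 1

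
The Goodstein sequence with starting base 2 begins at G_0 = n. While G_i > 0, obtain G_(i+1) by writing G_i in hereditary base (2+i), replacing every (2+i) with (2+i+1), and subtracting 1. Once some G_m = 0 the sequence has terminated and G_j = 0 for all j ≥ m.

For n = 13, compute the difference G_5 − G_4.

5485287

13 —HB2→ 2^(2 + 1) + 2^2 + 1 —bump→ 3^(3 + 1) + 3^3 + 1 = 109 —(−1)→ 108
108 —HB3→ 3^(3 + 1) + 3^3 —bump→ 4^(4 + 1) + 4^4 = 1280 —(−1)→ 1279
1279 —HB4→ 4^(4 + 1) + 3·4^3 + 3·4^2 + 3·4 + 3 —bump→ 5^(5 + 1) + 3·5^3 + 3·5^2 + 3·5 + 3 = 16093 —(−1)→ 16092
16092 —HB5→ 5^(5 + 1) + 3·5^3 + 3·5^2 + 3·5 + 2 —bump→ 6^(6 + 1) + 3·6^3 + 3·6^2 + 3·6 + 2 = 280712 —(−1)→ 280711
280711 —HB6→ 6^(6 + 1) + 3·6^3 + 3·6^2 + 3·6 + 1 —bump→ 7^(7 + 1) + 3·7^3 + 3·7^2 + 3·7 + 1 = 5765999 —(−1)→ 5765998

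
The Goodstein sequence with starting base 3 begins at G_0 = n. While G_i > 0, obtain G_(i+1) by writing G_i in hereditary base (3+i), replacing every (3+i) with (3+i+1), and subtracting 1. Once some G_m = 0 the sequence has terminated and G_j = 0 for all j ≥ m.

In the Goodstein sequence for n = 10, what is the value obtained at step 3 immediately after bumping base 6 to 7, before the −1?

step 0: 10 = 3^2 + 1; sub 4 for 3: 4^2 + 1; = 17; G_1 = 17−1 = 16
step 1: 16 = 4^2; sub 5 for 4: 5^2; = 25; G_2 = 25−1 = 24
step 2: 24 = 4·5 + 4; sub 6 for 5: 4·6 + 4; = 28; G_3 = 28−1 = 27

31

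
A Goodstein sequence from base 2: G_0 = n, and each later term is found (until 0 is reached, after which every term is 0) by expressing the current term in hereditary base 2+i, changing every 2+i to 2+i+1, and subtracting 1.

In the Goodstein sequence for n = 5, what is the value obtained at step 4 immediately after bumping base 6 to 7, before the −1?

1198

G_0=5  [base 2] 2^2 + 1  →[2↦3]→  3^3 + 1 = 28  −1 ⇒ G_1=27
G_1=27  [base 3] 3^3  →[3↦4]→  4^4 = 256  −1 ⇒ G_2=255
G_2=255  [base 4] 3·4^3 + 3·4^2 + 3·4 + 3  →[4↦5]→  3·5^3 + 3·5^2 + 3·5 + 3 = 468  −1 ⇒ G_3=467
G_3=467  [base 5] 3·5^3 + 3·5^2 + 3·5 + 2  →[5↦6]→  3·6^3 + 3·6^2 + 3·6 + 2 = 776  −1 ⇒ G_4=775
G_4=775  [base 6] 3·6^3 + 3·6^2 + 3·6 + 1  →[6↦7]→  3·7^3 + 3·7^2 + 3·7 + 1 = 1198  −1 ⇒ G_5=1197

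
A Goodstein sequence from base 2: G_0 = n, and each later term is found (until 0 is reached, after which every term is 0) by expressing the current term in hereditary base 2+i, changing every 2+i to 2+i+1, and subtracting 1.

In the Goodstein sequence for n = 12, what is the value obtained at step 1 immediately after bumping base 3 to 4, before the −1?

1066

base 2: 12 = 2^(2 + 1) + 2^2; at 3: 3^(3 + 1) + 3^3 = 108; next = 107
base 3: 107 = 3^(3 + 1) + 2·3^2 + 2·3 + 2; at 4: 4^(4 + 1) + 2·4^2 + 2·4 + 2 = 1066; next = 1065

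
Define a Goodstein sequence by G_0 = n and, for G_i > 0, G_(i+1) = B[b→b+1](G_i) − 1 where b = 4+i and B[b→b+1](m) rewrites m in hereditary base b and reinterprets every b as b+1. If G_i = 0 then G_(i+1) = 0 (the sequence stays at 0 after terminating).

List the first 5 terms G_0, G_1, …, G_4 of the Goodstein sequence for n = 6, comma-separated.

6, 6, 6, 6, 5

(0) 6|_4 = 4 + 2 ↦ 5 + 2|_5 = 7 ⇒ 6
(1) 6|_5 = 5 + 1 ↦ 6 + 1|_6 = 7 ⇒ 6
(2) 6|_6 = 6 ↦ 7|_7 = 7 ⇒ 6
(3) 6|_7 = 6 ↦ 6|_8 = 6 ⇒ 5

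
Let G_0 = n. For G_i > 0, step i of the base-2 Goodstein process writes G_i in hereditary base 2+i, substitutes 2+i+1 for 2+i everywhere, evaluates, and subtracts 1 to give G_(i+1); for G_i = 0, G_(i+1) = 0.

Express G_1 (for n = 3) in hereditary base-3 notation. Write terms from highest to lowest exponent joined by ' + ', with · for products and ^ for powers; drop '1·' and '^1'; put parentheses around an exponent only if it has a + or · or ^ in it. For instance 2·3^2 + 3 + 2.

3

3 —HB2→ 2 + 1 —bump→ 3 + 1 = 4 —(−1)→ 3
3 —HB3→ 3 —bump→ 4 = 4 —(−1)→ 3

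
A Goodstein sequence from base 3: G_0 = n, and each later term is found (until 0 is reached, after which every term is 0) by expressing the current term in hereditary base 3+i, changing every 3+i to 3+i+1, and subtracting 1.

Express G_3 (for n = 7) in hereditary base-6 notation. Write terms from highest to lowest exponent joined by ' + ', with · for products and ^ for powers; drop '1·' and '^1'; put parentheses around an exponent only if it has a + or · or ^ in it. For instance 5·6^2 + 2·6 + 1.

6 + 3

G_0 = 7. HB_3(7) = 2·3 + 1. Bump = 9. G_1 = 8.
G_1 = 8. HB_4(8) = 2·4. Bump = 10. G_2 = 9.
G_2 = 9. HB_5(9) = 5 + 4. Bump = 10. G_3 = 9.
G_3 = 9. HB_6(9) = 6 + 3. Bump = 10. G_4 = 9.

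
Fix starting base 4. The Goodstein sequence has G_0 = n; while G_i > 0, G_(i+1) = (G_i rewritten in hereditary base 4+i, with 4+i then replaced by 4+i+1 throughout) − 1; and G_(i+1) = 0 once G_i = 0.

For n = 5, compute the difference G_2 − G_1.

0

G_0 = 5. HB_4(5) = 4 + 1. Bump = 6. G_1 = 5.
G_1 = 5. HB_5(5) = 5. Bump = 6. G_2 = 5.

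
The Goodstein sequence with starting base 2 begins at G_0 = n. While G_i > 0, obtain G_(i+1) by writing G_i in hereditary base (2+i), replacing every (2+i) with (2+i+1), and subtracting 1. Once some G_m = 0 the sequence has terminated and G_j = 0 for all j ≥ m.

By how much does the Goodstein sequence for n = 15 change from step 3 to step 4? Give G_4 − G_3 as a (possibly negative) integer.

307841

15 —HB2→ 2^(2 + 1) + 2^2 + 2 + 1 —bump→ 3^(3 + 1) + 3^3 + 3 + 1 = 112 —(−1)→ 111
111 —HB3→ 3^(3 + 1) + 3^3 + 3 —bump→ 4^(4 + 1) + 4^4 + 4 = 1284 —(−1)→ 1283
1283 —HB4→ 4^(4 + 1) + 4^4 + 3 —bump→ 5^(5 + 1) + 5^5 + 3 = 18753 —(−1)→ 18752
18752 —HB5→ 5^(5 + 1) + 5^5 + 2 —bump→ 6^(6 + 1) + 6^6 + 2 = 326594 —(−1)→ 326593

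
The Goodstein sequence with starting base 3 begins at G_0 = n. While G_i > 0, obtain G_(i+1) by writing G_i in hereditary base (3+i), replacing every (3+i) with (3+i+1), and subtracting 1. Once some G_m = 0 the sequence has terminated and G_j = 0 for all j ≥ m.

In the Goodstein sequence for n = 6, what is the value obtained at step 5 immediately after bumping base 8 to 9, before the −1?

7

G_0 = 6. HB_3(6) = 2·3. Bump = 8. G_1 = 7.
G_1 = 7. HB_4(7) = 4 + 3. Bump = 8. G_2 = 7.
G_2 = 7. HB_5(7) = 5 + 2. Bump = 8. G_3 = 7.
G_3 = 7. HB_6(7) = 6 + 1. Bump = 8. G_4 = 7.
G_4 = 7. HB_7(7) = 7. Bump = 8. G_5 = 7.
G_5 = 7. HB_8(7) = 7. Bump = 7. G_6 = 6.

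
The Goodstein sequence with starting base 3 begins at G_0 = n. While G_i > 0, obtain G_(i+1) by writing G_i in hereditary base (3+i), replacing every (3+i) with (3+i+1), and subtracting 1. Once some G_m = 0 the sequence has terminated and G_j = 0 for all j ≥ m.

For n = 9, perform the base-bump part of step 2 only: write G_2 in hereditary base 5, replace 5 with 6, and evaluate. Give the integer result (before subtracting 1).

G_0 = 9. HB_3(9) = 3^2. Bump = 16. G_1 = 15.
G_1 = 15. HB_4(15) = 3·4 + 3. Bump = 18. G_2 = 17.
G_2 = 17. HB_5(17) = 3·5 + 2. Bump = 20. G_3 = 19.

20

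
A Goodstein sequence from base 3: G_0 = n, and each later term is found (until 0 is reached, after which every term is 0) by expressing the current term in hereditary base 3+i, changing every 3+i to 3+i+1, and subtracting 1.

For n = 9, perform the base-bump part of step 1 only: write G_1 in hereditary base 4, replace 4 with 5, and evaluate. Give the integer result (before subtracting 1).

step 0: 9 = 3^2; sub 4 for 3: 4^2; = 16; G_1 = 16−1 = 15
step 1: 15 = 3·4 + 3; sub 5 for 4: 3·5 + 3; = 18; G_2 = 18−1 = 17

18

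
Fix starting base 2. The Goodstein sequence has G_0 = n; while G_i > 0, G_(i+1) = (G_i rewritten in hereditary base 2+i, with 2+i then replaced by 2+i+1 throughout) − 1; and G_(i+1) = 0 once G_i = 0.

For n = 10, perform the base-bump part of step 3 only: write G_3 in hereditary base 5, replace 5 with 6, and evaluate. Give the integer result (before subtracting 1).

[0] 10 ≡ 2^(2 + 1) + 2 (base 2). Lift 3: 84. −1: 83.
[1] 83 ≡ 3^(3 + 1) + 2 (base 3). Lift 4: 1026. −1: 1025.
[2] 1025 ≡ 4^(4 + 1) + 1 (base 4). Lift 5: 15626. −1: 15625.
[3] 15625 ≡ 5^(5 + 1) (base 5). Lift 6: 279936. −1: 279935.

279936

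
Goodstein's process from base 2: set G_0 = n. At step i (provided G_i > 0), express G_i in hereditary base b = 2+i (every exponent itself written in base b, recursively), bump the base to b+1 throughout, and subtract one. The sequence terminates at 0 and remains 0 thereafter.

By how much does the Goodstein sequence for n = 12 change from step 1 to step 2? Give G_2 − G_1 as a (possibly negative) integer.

958

[0] 12 ≡ 2^(2 + 1) + 2^2 (base 2). Lift 3: 108. −1: 107.
[1] 107 ≡ 3^(3 + 1) + 2·3^2 + 2·3 + 2 (base 3). Lift 4: 1066. −1: 1065.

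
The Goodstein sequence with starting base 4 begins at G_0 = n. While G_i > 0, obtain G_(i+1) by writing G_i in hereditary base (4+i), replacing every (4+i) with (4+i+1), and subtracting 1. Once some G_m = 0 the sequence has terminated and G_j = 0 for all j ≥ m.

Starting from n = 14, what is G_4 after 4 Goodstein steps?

21

14 —HB4→ 3·4 + 2 —bump→ 3·5 + 2 = 17 —(−1)→ 16
16 —HB5→ 3·5 + 1 —bump→ 3·6 + 1 = 19 —(−1)→ 18
18 —HB6→ 3·6 —bump→ 3·7 = 21 —(−1)→ 20
20 —HB7→ 2·7 + 6 —bump→ 2·8 + 6 = 22 —(−1)→ 21
21 —HB8→ 2·8 + 5 —bump→ 2·9 + 5 = 23 —(−1)→ 22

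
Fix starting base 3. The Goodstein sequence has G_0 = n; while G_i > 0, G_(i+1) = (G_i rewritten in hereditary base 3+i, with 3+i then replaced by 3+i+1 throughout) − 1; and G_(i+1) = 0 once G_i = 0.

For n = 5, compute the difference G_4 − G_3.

G_0 = 5. HB_3(5) = 3 + 2. Bump = 6. G_1 = 5.
G_1 = 5. HB_4(5) = 4 + 1. Bump = 6. G_2 = 5.
G_2 = 5. HB_5(5) = 5. Bump = 6. G_3 = 5.
G_3 = 5. HB_6(5) = 5. Bump = 5. G_4 = 4.

-1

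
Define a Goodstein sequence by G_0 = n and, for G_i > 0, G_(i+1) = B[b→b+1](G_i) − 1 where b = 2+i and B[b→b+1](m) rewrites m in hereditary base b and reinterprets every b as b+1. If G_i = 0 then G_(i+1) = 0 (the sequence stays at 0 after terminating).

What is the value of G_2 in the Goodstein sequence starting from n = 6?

257

i=0: 6 = 2^2 + 2 (b=2); 2→3: 3^3 + 3 = 30; 30−1 = 29
i=1: 29 = 3^3 + 2 (b=3); 3→4: 4^4 + 2 = 258; 258−1 = 257
i=2: 257 = 4^4 + 1 (b=4); 4→5: 5^5 + 1 = 3126; 3126−1 = 3125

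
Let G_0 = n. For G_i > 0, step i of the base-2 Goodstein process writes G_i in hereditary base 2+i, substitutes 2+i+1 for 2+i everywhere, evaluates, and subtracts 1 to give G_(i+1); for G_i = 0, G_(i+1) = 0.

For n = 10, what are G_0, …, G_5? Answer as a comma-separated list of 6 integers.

10, 83, 1025, 15625, 279935, 4215754

step 0: 10 = 2^(2 + 1) + 2; sub 3 for 2: 3^(3 + 1) + 3; = 84; G_1 = 84−1 = 83
step 1: 83 = 3^(3 + 1) + 2; sub 4 for 3: 4^(4 + 1) + 2; = 1026; G_2 = 1026−1 = 1025
step 2: 1025 = 4^(4 + 1) + 1; sub 5 for 4: 5^(5 + 1) + 1; = 15626; G_3 = 15626−1 = 15625
step 3: 15625 = 5^(5 + 1); sub 6 for 5: 6^(6 + 1); = 279936; G_4 = 279936−1 = 279935
step 4: 279935 = 5·6^6 + 5·6^5 + 5·6^4 + 5·6^3 + 5·6^2 + 5·6 + 5; sub 7 for 6: 5·7^7 + 5·7^5 + 5·7^4 + 5·7^3 + 5·7^2 + 5·7 + 5; = 4215755; G_5 = 4215755−1 = 4215754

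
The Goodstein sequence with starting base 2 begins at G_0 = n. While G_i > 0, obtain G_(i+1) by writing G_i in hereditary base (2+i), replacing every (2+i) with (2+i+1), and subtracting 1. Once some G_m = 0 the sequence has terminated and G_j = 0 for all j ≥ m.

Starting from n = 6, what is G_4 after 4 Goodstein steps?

46655

6 —HB2→ 2^2 + 2 —bump→ 3^3 + 3 = 30 —(−1)→ 29
29 —HB3→ 3^3 + 2 —bump→ 4^4 + 2 = 258 —(−1)→ 257
257 —HB4→ 4^4 + 1 —bump→ 5^5 + 1 = 3126 —(−1)→ 3125
3125 —HB5→ 5^5 —bump→ 6^6 = 46656 —(−1)→ 46655
46655 —HB6→ 5·6^5 + 5·6^4 + 5·6^3 + 5·6^2 + 5·6 + 5 —bump→ 5·7^5 + 5·7^4 + 5·7^3 + 5·7^2 + 5·7 + 5 = 98040 —(−1)→ 98039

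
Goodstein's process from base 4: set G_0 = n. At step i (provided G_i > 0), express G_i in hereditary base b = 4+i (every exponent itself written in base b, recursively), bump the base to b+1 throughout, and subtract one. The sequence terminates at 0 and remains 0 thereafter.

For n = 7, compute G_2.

G_0 = 7. HB_4(7) = 4 + 3. Bump = 8. G_1 = 7.
G_1 = 7. HB_5(7) = 5 + 2. Bump = 8. G_2 = 7.
G_2 = 7. HB_6(7) = 6 + 1. Bump = 8. G_3 = 7.

7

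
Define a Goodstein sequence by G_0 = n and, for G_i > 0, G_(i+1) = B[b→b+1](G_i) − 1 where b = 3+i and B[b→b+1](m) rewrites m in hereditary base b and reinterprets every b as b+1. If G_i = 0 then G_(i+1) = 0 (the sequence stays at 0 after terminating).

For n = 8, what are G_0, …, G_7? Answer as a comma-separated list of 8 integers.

G_0 = 8. HB_3(8) = 2·3 + 2. Bump = 10. G_1 = 9.
G_1 = 9. HB_4(9) = 2·4 + 1. Bump = 11. G_2 = 10.
G_2 = 10. HB_5(10) = 2·5. Bump = 12. G_3 = 11.
G_3 = 11. HB_6(11) = 6 + 5. Bump = 12. G_4 = 11.
G_4 = 11. HB_7(11) = 7 + 4. Bump = 12. G_5 = 11.
G_5 = 11. HB_8(11) = 8 + 3. Bump = 12. G_6 = 11.
G_6 = 11. HB_9(11) = 9 + 2. Bump = 12. G_7 = 11.

8, 9, 10, 11, 11, 11, 11, 11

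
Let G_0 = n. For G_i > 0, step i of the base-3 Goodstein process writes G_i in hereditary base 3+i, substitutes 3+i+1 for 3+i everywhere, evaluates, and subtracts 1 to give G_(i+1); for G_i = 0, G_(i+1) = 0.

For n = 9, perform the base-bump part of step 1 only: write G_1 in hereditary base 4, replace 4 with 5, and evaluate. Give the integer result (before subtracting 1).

(0) 9|_3 = 3^2 ↦ 4^2|_4 = 16 ⇒ 15
(1) 15|_4 = 3·4 + 3 ↦ 3·5 + 3|_5 = 18 ⇒ 17

18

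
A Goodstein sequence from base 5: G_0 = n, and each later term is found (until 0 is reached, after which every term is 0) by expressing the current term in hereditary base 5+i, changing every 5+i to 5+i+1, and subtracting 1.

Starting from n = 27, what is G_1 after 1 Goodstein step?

base 5: 27 = 5^2 + 2; at 6: 6^2 + 2 = 38; next = 37
base 6: 37 = 6^2 + 1; at 7: 7^2 + 1 = 50; next = 49

37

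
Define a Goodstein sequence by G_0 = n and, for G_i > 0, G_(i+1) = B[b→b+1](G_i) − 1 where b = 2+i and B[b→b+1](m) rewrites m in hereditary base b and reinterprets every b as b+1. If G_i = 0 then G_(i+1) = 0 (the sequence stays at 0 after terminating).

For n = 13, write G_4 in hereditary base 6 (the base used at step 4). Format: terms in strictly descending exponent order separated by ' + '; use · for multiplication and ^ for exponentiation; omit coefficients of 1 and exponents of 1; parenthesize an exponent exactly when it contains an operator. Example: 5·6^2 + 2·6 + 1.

step 0: 13 = 2^(2 + 1) + 2^2 + 1; sub 3 for 2: 3^(3 + 1) + 3^3 + 1; = 109; G_1 = 109−1 = 108
step 1: 108 = 3^(3 + 1) + 3^3; sub 4 for 3: 4^(4 + 1) + 4^4; = 1280; G_2 = 1280−1 = 1279
step 2: 1279 = 4^(4 + 1) + 3·4^3 + 3·4^2 + 3·4 + 3; sub 5 for 4: 5^(5 + 1) + 3·5^3 + 3·5^2 + 3·5 + 3; = 16093; G_3 = 16093−1 = 16092
step 3: 16092 = 5^(5 + 1) + 3·5^3 + 3·5^2 + 3·5 + 2; sub 6 for 5: 6^(6 + 1) + 3·6^3 + 3·6^2 + 3·6 + 2; = 280712; G_4 = 280712−1 = 280711
step 4: 280711 = 6^(6 + 1) + 3·6^3 + 3·6^2 + 3·6 + 1; sub 7 for 6: 7^(7 + 1) + 3·7^3 + 3·7^2 + 3·7 + 1; = 5765999; G_5 = 5765999−1 = 5765998

6^(6 + 1) + 3·6^3 + 3·6^2 + 3·6 + 1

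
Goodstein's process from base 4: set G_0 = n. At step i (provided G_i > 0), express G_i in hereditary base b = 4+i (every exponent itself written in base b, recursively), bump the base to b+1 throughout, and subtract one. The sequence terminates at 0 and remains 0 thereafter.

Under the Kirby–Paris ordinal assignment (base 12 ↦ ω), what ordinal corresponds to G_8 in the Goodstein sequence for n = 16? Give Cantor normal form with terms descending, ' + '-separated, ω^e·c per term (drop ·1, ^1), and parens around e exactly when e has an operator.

(0) 16|_4 = 4^2 ↦ 5^2|_5 = 25 ⇒ 24
(1) 24|_5 = 4·5 + 4 ↦ 4·6 + 4|_6 = 28 ⇒ 27
(2) 27|_6 = 4·6 + 3 ↦ 4·7 + 3|_7 = 31 ⇒ 30
(3) 30|_7 = 4·7 + 2 ↦ 4·8 + 2|_8 = 34 ⇒ 33
(4) 33|_8 = 4·8 + 1 ↦ 4·9 + 1|_9 = 37 ⇒ 36
(5) 36|_9 = 4·9 ↦ 4·10|_10 = 40 ⇒ 39
(6) 39|_10 = 3·10 + 9 ↦ 3·11 + 9|_11 = 42 ⇒ 41
(7) 41|_11 = 3·11 + 8 ↦ 3·12 + 8|_12 = 44 ⇒ 43

ω·3 + 7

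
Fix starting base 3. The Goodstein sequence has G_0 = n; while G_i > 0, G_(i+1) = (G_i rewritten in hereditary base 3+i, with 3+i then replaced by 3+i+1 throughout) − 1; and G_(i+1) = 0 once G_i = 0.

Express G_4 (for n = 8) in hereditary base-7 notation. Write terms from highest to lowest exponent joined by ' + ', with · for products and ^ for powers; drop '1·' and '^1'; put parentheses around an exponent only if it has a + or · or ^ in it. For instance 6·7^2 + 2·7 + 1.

step 0: 8 = 2·3 + 2; sub 4 for 3: 2·4 + 2; = 10; G_1 = 10−1 = 9
step 1: 9 = 2·4 + 1; sub 5 for 4: 2·5 + 1; = 11; G_2 = 11−1 = 10
step 2: 10 = 2·5; sub 6 for 5: 2·6; = 12; G_3 = 12−1 = 11
step 3: 11 = 6 + 5; sub 7 for 6: 7 + 5; = 12; G_4 = 12−1 = 11

7 + 4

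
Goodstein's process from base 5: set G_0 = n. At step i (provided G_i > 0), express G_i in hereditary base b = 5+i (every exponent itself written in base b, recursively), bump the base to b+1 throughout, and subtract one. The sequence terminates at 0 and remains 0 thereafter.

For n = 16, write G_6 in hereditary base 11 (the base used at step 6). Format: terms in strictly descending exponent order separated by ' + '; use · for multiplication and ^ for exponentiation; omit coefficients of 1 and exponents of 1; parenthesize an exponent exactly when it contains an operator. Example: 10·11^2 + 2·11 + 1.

2·11 + 2

i=0: 16 = 3·5 + 1 (b=5); 5→6: 3·6 + 1 = 19; 19−1 = 18
i=1: 18 = 3·6 (b=6); 6→7: 3·7 = 21; 21−1 = 20
i=2: 20 = 2·7 + 6 (b=7); 7→8: 2·8 + 6 = 22; 22−1 = 21
i=3: 21 = 2·8 + 5 (b=8); 8→9: 2·9 + 5 = 23; 23−1 = 22
i=4: 22 = 2·9 + 4 (b=9); 9→10: 2·10 + 4 = 24; 24−1 = 23
i=5: 23 = 2·10 + 3 (b=10); 10→11: 2·11 + 3 = 25; 25−1 = 24
i=6: 24 = 2·11 + 2 (b=11); 11→12: 2·12 + 2 = 26; 26−1 = 25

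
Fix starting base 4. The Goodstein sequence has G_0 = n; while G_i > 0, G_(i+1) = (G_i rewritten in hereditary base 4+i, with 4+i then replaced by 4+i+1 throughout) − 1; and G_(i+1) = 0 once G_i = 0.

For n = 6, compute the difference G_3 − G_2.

0

i=0: 6 = 4 + 2 (b=4); 4→5: 5 + 2 = 7; 7−1 = 6
i=1: 6 = 5 + 1 (b=5); 5→6: 6 + 1 = 7; 7−1 = 6
i=2: 6 = 6 (b=6); 6→7: 7 = 7; 7−1 = 6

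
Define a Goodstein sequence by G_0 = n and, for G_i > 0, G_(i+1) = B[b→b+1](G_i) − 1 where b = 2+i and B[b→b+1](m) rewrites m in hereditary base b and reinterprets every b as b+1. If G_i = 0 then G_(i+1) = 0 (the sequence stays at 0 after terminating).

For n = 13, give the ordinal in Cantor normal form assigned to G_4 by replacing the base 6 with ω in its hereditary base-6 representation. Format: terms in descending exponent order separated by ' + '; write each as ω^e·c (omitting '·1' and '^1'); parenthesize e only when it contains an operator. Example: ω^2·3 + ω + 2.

step 0: 13 = 2^(2 + 1) + 2^2 + 1; sub 3 for 2: 3^(3 + 1) + 3^3 + 1; = 109; G_1 = 109−1 = 108
step 1: 108 = 3^(3 + 1) + 3^3; sub 4 for 3: 4^(4 + 1) + 4^4; = 1280; G_2 = 1280−1 = 1279
step 2: 1279 = 4^(4 + 1) + 3·4^3 + 3·4^2 + 3·4 + 3; sub 5 for 4: 5^(5 + 1) + 3·5^3 + 3·5^2 + 3·5 + 3; = 16093; G_3 = 16093−1 = 16092
step 3: 16092 = 5^(5 + 1) + 3·5^3 + 3·5^2 + 3·5 + 2; sub 6 for 5: 6^(6 + 1) + 3·6^3 + 3·6^2 + 3·6 + 2; = 280712; G_4 = 280712−1 = 280711
step 4: 280711 = 6^(6 + 1) + 3·6^3 + 3·6^2 + 3·6 + 1; sub 7 for 6: 7^(7 + 1) + 3·7^3 + 3·7^2 + 3·7 + 1; = 5765999; G_5 = 5765999−1 = 5765998

ω^(ω + 1) + ω^3·3 + ω^2·3 + ω·3 + 1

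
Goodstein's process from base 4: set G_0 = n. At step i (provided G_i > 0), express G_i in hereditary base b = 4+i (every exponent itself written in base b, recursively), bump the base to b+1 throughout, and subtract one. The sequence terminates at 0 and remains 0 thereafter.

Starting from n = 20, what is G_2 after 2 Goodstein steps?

39

G_0 = 20. HB_4(20) = 4^2 + 4. Bump = 30. G_1 = 29.
G_1 = 29. HB_5(29) = 5^2 + 4. Bump = 40. G_2 = 39.
G_2 = 39. HB_6(39) = 6^2 + 3. Bump = 52. G_3 = 51.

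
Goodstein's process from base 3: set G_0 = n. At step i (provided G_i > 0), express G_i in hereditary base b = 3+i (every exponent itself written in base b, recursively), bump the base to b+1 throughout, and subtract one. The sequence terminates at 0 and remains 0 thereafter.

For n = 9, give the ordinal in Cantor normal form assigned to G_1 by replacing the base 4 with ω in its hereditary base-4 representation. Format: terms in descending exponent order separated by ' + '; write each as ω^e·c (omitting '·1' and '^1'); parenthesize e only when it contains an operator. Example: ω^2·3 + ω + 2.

base 3: 9 = 3^2; at 4: 4^2 = 16; next = 15
base 4: 15 = 3·4 + 3; at 5: 3·5 + 3 = 18; next = 17

ω·3 + 3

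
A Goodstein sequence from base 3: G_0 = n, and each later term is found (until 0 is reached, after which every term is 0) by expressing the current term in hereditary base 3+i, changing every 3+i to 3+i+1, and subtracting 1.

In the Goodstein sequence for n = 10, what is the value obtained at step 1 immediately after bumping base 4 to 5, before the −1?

25

G_0 = 10. HB_3(10) = 3^2 + 1. Bump = 17. G_1 = 16.
G_1 = 16. HB_4(16) = 4^2. Bump = 25. G_2 = 24.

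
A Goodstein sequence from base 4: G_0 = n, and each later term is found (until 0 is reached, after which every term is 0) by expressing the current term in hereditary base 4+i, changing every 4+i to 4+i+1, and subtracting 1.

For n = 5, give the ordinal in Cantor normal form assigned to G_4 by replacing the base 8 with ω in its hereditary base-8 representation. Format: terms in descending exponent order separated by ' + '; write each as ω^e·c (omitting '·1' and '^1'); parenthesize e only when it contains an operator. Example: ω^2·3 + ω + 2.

[0] 5 ≡ 4 + 1 (base 4). Lift 5: 6. −1: 5.
[1] 5 ≡ 5 (base 5). Lift 6: 6. −1: 5.
[2] 5 ≡ 5 (base 6). Lift 7: 5. −1: 4.
[3] 4 ≡ 4 (base 7). Lift 8: 4. −1: 3.

3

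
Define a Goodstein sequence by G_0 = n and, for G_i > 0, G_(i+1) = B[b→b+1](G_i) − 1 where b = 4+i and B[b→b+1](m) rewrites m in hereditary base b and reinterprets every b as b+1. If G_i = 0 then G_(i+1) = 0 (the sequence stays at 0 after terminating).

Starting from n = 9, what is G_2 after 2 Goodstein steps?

11

step 0: 9 = 2·4 + 1; sub 5 for 4: 2·5 + 1; = 11; G_1 = 11−1 = 10
step 1: 10 = 2·5; sub 6 for 5: 2·6; = 12; G_2 = 12−1 = 11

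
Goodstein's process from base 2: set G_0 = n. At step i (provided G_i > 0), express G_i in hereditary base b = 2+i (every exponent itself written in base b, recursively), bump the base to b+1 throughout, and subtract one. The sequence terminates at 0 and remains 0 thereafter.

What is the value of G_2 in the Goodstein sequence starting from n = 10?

i=0: 10 = 2^(2 + 1) + 2 (b=2); 2→3: 3^(3 + 1) + 3 = 84; 84−1 = 83
i=1: 83 = 3^(3 + 1) + 2 (b=3); 3→4: 4^(4 + 1) + 2 = 1026; 1026−1 = 1025

1025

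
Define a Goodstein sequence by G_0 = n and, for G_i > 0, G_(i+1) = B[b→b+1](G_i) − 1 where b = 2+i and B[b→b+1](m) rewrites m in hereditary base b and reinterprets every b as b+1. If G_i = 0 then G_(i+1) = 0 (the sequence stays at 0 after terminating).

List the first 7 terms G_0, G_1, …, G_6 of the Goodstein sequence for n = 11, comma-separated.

11, 84, 1027, 15627, 279937, 5764801, 134217727

i=0: 11 = 2^(2 + 1) + 2 + 1 (b=2); 2→3: 3^(3 + 1) + 3 + 1 = 85; 85−1 = 84
i=1: 84 = 3^(3 + 1) + 3 (b=3); 3→4: 4^(4 + 1) + 4 = 1028; 1028−1 = 1027
i=2: 1027 = 4^(4 + 1) + 3 (b=4); 4→5: 5^(5 + 1) + 3 = 15628; 15628−1 = 15627
i=3: 15627 = 5^(5 + 1) + 2 (b=5); 5→6: 6^(6 + 1) + 2 = 279938; 279938−1 = 279937
i=4: 279937 = 6^(6 + 1) + 1 (b=6); 6→7: 7^(7 + 1) + 1 = 5764802; 5764802−1 = 5764801
i=5: 5764801 = 7^(7 + 1) (b=7); 7→8: 8^(8 + 1) = 134217728; 134217728−1 = 134217727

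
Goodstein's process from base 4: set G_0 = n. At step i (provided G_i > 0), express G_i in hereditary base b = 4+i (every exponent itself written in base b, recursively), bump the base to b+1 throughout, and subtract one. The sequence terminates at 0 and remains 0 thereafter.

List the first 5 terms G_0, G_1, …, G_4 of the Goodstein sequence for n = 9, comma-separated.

9, 10, 11, 11, 11

G_0 = 9. HB_4(9) = 2·4 + 1. Bump = 11. G_1 = 10.
G_1 = 10. HB_5(10) = 2·5. Bump = 12. G_2 = 11.
G_2 = 11. HB_6(11) = 6 + 5. Bump = 12. G_3 = 11.
G_3 = 11. HB_7(11) = 7 + 4. Bump = 12. G_4 = 11.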